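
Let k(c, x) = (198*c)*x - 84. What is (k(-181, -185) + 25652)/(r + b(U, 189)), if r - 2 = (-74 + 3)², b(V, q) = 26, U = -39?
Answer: 6655598/5069 ≈ 1313.0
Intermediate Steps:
r = 5043 (r = 2 + (-74 + 3)² = 2 + (-71)² = 2 + 5041 = 5043)
k(c, x) = -84 + 198*c*x (k(c, x) = 198*c*x - 84 = -84 + 198*c*x)
(k(-181, -185) + 25652)/(r + b(U, 189)) = ((-84 + 198*(-181)*(-185)) + 25652)/(5043 + 26) = ((-84 + 6630030) + 25652)/5069 = (6629946 + 25652)*(1/5069) = 6655598*(1/5069) = 6655598/5069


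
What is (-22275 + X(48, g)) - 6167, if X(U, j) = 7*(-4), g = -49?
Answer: -28470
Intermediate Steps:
X(U, j) = -28
(-22275 + X(48, g)) - 6167 = (-22275 - 28) - 6167 = -22303 - 6167 = -28470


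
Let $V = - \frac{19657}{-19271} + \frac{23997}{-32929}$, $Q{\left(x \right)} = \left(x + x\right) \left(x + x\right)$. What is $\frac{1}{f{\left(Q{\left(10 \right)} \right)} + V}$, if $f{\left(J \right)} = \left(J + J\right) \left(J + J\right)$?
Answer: $\frac{634574759}{406128030599166} \approx 1.5625 \cdot 10^{-6}$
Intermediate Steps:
$Q{\left(x \right)} = 4 x^{2}$ ($Q{\left(x \right)} = 2 x 2 x = 4 x^{2}$)
$V = \frac{184839166}{634574759}$ ($V = \left(-19657\right) \left(- \frac{1}{19271}\right) + 23997 \left(- \frac{1}{32929}\right) = \frac{19657}{19271} - \frac{23997}{32929} = \frac{184839166}{634574759} \approx 0.29128$)
$f{\left(J \right)} = 4 J^{2}$ ($f{\left(J \right)} = 2 J 2 J = 4 J^{2}$)
$\frac{1}{f{\left(Q{\left(10 \right)} \right)} + V} = \frac{1}{4 \left(4 \cdot 10^{2}\right)^{2} + \frac{184839166}{634574759}} = \frac{1}{4 \left(4 \cdot 100\right)^{2} + \frac{184839166}{634574759}} = \frac{1}{4 \cdot 400^{2} + \frac{184839166}{634574759}} = \frac{1}{4 \cdot 160000 + \frac{184839166}{634574759}} = \frac{1}{640000 + \frac{184839166}{634574759}} = \frac{1}{\frac{406128030599166}{634574759}} = \frac{634574759}{406128030599166}$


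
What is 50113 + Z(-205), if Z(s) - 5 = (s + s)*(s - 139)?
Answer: 191158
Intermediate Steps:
Z(s) = 5 + 2*s*(-139 + s) (Z(s) = 5 + (s + s)*(s - 139) = 5 + (2*s)*(-139 + s) = 5 + 2*s*(-139 + s))
50113 + Z(-205) = 50113 + (5 - 278*(-205) + 2*(-205)²) = 50113 + (5 + 56990 + 2*42025) = 50113 + (5 + 56990 + 84050) = 50113 + 141045 = 191158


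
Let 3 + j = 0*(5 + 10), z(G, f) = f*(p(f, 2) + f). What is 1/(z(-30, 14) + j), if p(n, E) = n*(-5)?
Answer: -1/787 ≈ -0.0012706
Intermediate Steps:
p(n, E) = -5*n
z(G, f) = -4*f**2 (z(G, f) = f*(-5*f + f) = f*(-4*f) = -4*f**2)
j = -3 (j = -3 + 0*(5 + 10) = -3 + 0*15 = -3 + 0 = -3)
1/(z(-30, 14) + j) = 1/(-4*14**2 - 3) = 1/(-4*196 - 3) = 1/(-784 - 3) = 1/(-787) = -1/787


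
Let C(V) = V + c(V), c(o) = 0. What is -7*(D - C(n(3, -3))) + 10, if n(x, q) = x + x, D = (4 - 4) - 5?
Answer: 87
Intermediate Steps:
D = -5 (D = 0 - 5 = -5)
n(x, q) = 2*x
C(V) = V (C(V) = V + 0 = V)
-7*(D - C(n(3, -3))) + 10 = -7*(-5 - 2*3) + 10 = -7*(-5 - 1*6) + 10 = -7*(-5 - 6) + 10 = -7*(-11) + 10 = 77 + 10 = 87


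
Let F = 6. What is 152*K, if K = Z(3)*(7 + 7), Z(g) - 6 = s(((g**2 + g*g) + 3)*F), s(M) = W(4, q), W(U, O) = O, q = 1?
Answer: 14896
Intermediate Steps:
s(M) = 1
Z(g) = 7 (Z(g) = 6 + 1 = 7)
K = 98 (K = 7*(7 + 7) = 7*14 = 98)
152*K = 152*98 = 14896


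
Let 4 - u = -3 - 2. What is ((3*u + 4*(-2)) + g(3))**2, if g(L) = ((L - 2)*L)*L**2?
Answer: 2116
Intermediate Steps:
u = 9 (u = 4 - (-3 - 2) = 4 - 1*(-5) = 4 + 5 = 9)
g(L) = L**3*(-2 + L) (g(L) = ((-2 + L)*L)*L**2 = (L*(-2 + L))*L**2 = L**3*(-2 + L))
((3*u + 4*(-2)) + g(3))**2 = ((3*9 + 4*(-2)) + 3**3*(-2 + 3))**2 = ((27 - 8) + 27*1)**2 = (19 + 27)**2 = 46**2 = 2116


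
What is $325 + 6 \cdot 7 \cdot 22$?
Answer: $1249$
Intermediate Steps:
$325 + 6 \cdot 7 \cdot 22 = 325 + 42 \cdot 22 = 325 + 924 = 1249$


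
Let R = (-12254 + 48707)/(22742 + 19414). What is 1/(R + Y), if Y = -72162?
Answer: -14052/1014008273 ≈ -1.3858e-5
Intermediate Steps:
R = 12151/14052 (R = 36453/42156 = 36453*(1/42156) = 12151/14052 ≈ 0.86472)
1/(R + Y) = 1/(12151/14052 - 72162) = 1/(-1014008273/14052) = -14052/1014008273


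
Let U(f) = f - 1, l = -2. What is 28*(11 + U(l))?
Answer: 224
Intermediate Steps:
U(f) = -1 + f
28*(11 + U(l)) = 28*(11 + (-1 - 2)) = 28*(11 - 3) = 28*8 = 224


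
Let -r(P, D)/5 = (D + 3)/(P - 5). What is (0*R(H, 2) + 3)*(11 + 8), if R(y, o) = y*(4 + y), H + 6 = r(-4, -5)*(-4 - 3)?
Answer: 57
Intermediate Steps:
r(P, D) = -5*(3 + D)/(-5 + P) (r(P, D) = -5*(D + 3)/(P - 5) = -5*(3 + D)/(-5 + P))
H = 16/9 (H = -6 + (5*(-3 - 1*(-5))/(-5 - 4))*(-4 - 3) = -6 + (5*(-3 + 5)/(-9))*(-7) = -6 + (5*(-⅑)*2)*(-7) = -6 - 10/9*(-7) = -6 + 70/9 = 16/9 ≈ 1.7778)
(0*R(H, 2) + 3)*(11 + 8) = (0*(16*(4 + 16/9)/9) + 3)*(11 + 8) = (0*((16/9)*(52/9)) + 3)*19 = (0*(832/81) + 3)*19 = (0 + 3)*19 = 3*19 = 57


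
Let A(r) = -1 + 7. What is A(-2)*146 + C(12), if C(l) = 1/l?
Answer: 10513/12 ≈ 876.08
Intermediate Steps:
A(r) = 6
A(-2)*146 + C(12) = 6*146 + 1/12 = 876 + 1/12 = 10513/12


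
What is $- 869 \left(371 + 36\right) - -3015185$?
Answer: $2661502$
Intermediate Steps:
$- 869 \left(371 + 36\right) - -3015185 = \left(-869\right) 407 + 3015185 = -353683 + 3015185 = 2661502$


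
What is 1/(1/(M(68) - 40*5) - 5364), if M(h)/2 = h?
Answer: -64/343297 ≈ -0.00018643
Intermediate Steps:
M(h) = 2*h
1/(1/(M(68) - 40*5) - 5364) = 1/(1/(2*68 - 40*5) - 5364) = 1/(1/(136 - 200) - 5364) = 1/(1/(-64) - 5364) = 1/(-1/64 - 5364) = 1/(-343297/64) = -64/343297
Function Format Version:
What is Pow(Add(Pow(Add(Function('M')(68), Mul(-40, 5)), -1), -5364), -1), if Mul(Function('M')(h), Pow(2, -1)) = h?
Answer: Rational(-64, 343297) ≈ -0.00018643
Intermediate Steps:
Function('M')(h) = Mul(2, h)
Pow(Add(Pow(Add(Function('M')(68), Mul(-40, 5)), -1), -5364), -1) = Pow(Add(Pow(Add(Mul(2, 68), Mul(-40, 5)), -1), -5364), -1) = Pow(Add(Pow(Add(136, -200), -1), -5364), -1) = Pow(Add(Pow(-64, -1), -5364), -1) = Pow(Add(Rational(-1, 64), -5364), -1) = Pow(Rational(-343297, 64), -1) = Rational(-64, 343297)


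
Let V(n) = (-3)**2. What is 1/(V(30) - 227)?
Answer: -1/218 ≈ -0.0045872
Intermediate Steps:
V(n) = 9
1/(V(30) - 227) = 1/(9 - 227) = 1/(-218) = -1/218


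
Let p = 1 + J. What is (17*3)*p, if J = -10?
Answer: -459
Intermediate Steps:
p = -9 (p = 1 - 10 = -9)
(17*3)*p = (17*3)*(-9) = 51*(-9) = -459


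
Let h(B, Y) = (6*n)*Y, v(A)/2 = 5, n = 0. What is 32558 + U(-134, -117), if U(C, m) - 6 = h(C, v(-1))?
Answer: 32564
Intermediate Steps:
v(A) = 10 (v(A) = 2*5 = 10)
h(B, Y) = 0 (h(B, Y) = (6*0)*Y = 0*Y = 0)
U(C, m) = 6 (U(C, m) = 6 + 0 = 6)
32558 + U(-134, -117) = 32558 + 6 = 32564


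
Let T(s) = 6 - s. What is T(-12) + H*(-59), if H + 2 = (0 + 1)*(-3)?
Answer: 313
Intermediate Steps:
H = -5 (H = -2 + (0 + 1)*(-3) = -2 + 1*(-3) = -2 - 3 = -5)
T(-12) + H*(-59) = (6 - 1*(-12)) - 5*(-59) = (6 + 12) + 295 = 18 + 295 = 313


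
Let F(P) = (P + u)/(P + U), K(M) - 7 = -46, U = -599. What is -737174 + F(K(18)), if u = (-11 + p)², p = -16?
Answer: -235158851/319 ≈ -7.3718e+5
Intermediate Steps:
K(M) = -39 (K(M) = 7 - 46 = -39)
u = 729 (u = (-11 - 16)² = (-27)² = 729)
F(P) = (729 + P)/(-599 + P) (F(P) = (P + 729)/(P - 599) = (729 + P)/(-599 + P))
-737174 + F(K(18)) = -737174 + (729 - 39)/(-599 - 39) = -737174 + 690/(-638) = -737174 - 1/638*690 = -737174 - 345/319 = -235158851/319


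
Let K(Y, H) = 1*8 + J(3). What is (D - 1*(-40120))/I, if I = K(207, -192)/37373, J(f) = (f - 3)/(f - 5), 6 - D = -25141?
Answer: 2439223591/8 ≈ 3.0490e+8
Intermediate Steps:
D = 25147 (D = 6 - 1*(-25141) = 6 + 25141 = 25147)
J(f) = (-3 + f)/(-5 + f)
K(Y, H) = 8 (K(Y, H) = 1*8 + (-3 + 3)/(-5 + 3) = 8 + 0/(-2) = 8 - ½*0 = 8 + 0 = 8)
I = 8/37373 ≈ 0.00021406
(D - 1*(-40120))/I = (25147 - 1*(-40120))/(8/37373) = (25147 + 40120)*(37373/8) = 65267*(37373/8) = 2439223591/8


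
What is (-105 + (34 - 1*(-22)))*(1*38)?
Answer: -1862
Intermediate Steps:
(-105 + (34 - 1*(-22)))*(1*38) = (-105 + (34 + 22))*38 = (-105 + 56)*38 = -49*38 = -1862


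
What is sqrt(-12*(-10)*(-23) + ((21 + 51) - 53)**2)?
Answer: I*sqrt(2399) ≈ 48.98*I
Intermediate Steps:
sqrt(-12*(-10)*(-23) + ((21 + 51) - 53)**2) = sqrt(120*(-23) + (72 - 53)**2) = sqrt(-2760 + 19**2) = sqrt(-2760 + 361) = sqrt(-2399) = I*sqrt(2399)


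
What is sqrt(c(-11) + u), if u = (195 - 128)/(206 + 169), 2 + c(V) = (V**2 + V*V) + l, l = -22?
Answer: sqrt(1227255)/75 ≈ 14.771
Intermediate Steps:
c(V) = -24 + 2*V**2 (c(V) = -2 + ((V**2 + V*V) - 22) = -2 + ((V**2 + V**2) - 22) = -2 + (2*V**2 - 22) = -2 + (-22 + 2*V**2) = -24 + 2*V**2)
u = 67/375 ≈ 0.17867
sqrt(c(-11) + u) = sqrt((-24 + 2*(-11)**2) + 67/375) = sqrt((-24 + 2*121) + 67/375) = sqrt((-24 + 242) + 67/375) = sqrt(218 + 67/375) = sqrt(81817/375) = sqrt(1227255)/75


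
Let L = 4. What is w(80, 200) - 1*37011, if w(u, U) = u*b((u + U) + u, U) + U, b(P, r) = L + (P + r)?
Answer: 8309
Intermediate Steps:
b(P, r) = 4 + P + r (b(P, r) = 4 + (P + r) = 4 + P + r)
w(u, U) = U + u*(4 + 2*U + 2*u) (w(u, U) = u*(4 + ((u + U) + u) + U) + U = u*(4 + ((U + u) + u) + U) + U = u*(4 + (U + 2*u) + U) + U = u*(4 + 2*U + 2*u) + U = U + u*(4 + 2*U + 2*u))
w(80, 200) - 1*37011 = (200 + 2*80*(2 + 200 + 80)) - 1*37011 = (200 + 2*80*282) - 37011 = (200 + 45120) - 37011 = 45320 - 37011 = 8309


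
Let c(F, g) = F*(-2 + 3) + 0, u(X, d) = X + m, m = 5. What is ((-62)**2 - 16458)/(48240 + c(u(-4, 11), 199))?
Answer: -12614/48241 ≈ -0.26148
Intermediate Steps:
u(X, d) = 5 + X (u(X, d) = X + 5 = 5 + X)
c(F, g) = F (c(F, g) = F*1 + 0 = F + 0 = F)
((-62)**2 - 16458)/(48240 + c(u(-4, 11), 199)) = ((-62)**2 - 16458)/(48240 + (5 - 4)) = (3844 - 16458)/(48240 + 1) = -12614/48241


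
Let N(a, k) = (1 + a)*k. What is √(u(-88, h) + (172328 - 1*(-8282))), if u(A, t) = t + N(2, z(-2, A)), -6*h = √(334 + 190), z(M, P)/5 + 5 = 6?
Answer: √(1625625 - 3*√131)/3 ≈ 425.00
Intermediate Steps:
z(M, P) = 5 (z(M, P) = -25 + 5*6 = -25 + 30 = 5)
N(a, k) = k*(1 + a)
h = -√131/3 (h = -√(334 + 190)/6 = -√131/3 ≈ -3.8152)
u(A, t) = 15 + t (u(A, t) = t + 5*(1 + 2) = t + 5*3 = t + 15 = 15 + t)
√(u(-88, h) + (172328 - 1*(-8282))) = √((15 - √131/3) + (172328 - 1*(-8282))) = √((15 - √131/3) + (172328 + 8282)) = √((15 - √131/3) + 180610) = √(180625 - √131/3)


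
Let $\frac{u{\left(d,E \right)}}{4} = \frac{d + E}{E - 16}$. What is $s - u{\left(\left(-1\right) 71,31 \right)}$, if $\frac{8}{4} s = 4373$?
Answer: $\frac{13183}{6} \approx 2197.2$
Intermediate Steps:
$u{\left(d,E \right)} = \frac{4 \left(E + d\right)}{-16 + E}$ ($u{\left(d,E \right)} = 4 \frac{d + E}{E - 16} = 4 \frac{E + d}{-16 + E} = \frac{4 \left(E + d\right)}{-16 + E}$)
$s = \frac{4373}{2}$ ($s = \frac{1}{2} \cdot 4373 = \frac{4373}{2} \approx 2186.5$)
$s - u{\left(\left(-1\right) 71,31 \right)} = \frac{4373}{2} - \frac{4 \left(31 - 71\right)}{-16 + 31} = \frac{4373}{2} - \frac{4 \left(31 - 71\right)}{15} = \frac{4373}{2} - 4 \cdot \frac{1}{15} \left(-40\right) = \frac{4373}{2} - - \frac{32}{3} = \frac{4373}{2} + \frac{32}{3} = \frac{13183}{6}$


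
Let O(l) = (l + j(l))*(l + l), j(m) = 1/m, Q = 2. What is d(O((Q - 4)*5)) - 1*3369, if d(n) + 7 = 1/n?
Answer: -681951/202 ≈ -3376.0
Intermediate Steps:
O(l) = 2*l*(l + 1/l) (O(l) = (l + 1/l)*(l + l) = (l + 1/l)*(2*l) = 2*l*(l + 1/l))
d(n) = -7 + 1/n
d(O((Q - 4)*5)) - 1*3369 = (-7 + 1/(2 + 2*((2 - 4)*5)²)) - 1*3369 = (-7 + 1/(2 + 2*(-2*5)²)) - 3369 = (-7 + 1/(2 + 2*(-10)²)) - 3369 = (-7 + 1/(2 + 2*100)) - 3369 = (-7 + 1/(2 + 200)) - 3369 = (-7 + 1/202) - 3369 = -1413/202 - 3369 = -681951/202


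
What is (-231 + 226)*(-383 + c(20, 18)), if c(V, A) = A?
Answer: 1825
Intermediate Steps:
(-231 + 226)*(-383 + c(20, 18)) = (-231 + 226)*(-383 + 18) = -5*(-365) = 1825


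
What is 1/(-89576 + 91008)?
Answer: 1/1432 ≈ 0.00069832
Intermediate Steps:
1/(-89576 + 91008) = 1/1432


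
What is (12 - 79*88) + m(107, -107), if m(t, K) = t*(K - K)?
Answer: -6940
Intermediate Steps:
m(t, K) = 0 (m(t, K) = t*0 = 0)
(12 - 79*88) + m(107, -107) = (12 - 79*88) + 0 = (12 - 6952) + 0 = -6940 + 0 = -6940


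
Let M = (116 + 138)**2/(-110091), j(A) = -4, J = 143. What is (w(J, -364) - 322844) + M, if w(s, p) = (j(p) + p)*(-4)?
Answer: -35380229368/110091 ≈ -3.2137e+5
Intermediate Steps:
M = -64516/110091 (M = 254**2*(-1/110091) = 64516*(-1/110091) = -64516/110091 ≈ -0.58602)
w(s, p) = 16 - 4*p (w(s, p) = (-4 + p)*(-4) = 16 - 4*p)
(w(J, -364) - 322844) + M = ((16 - 4*(-364)) - 322844) - 64516/110091 = ((16 + 1456) - 322844) - 64516/110091 = (1472 - 322844) - 64516/110091 = -321372 - 64516/110091 = -35380229368/110091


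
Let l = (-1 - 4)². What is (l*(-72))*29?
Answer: -52200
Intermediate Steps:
l = 25 (l = (-5)² = 25)
(l*(-72))*29 = (25*(-72))*29 = -1800*29 = -52200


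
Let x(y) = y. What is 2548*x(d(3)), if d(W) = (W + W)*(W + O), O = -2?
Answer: 15288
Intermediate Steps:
d(W) = 2*W*(-2 + W) (d(W) = (W + W)*(W - 2) = (2*W)*(-2 + W) = 2*W*(-2 + W))
2548*x(d(3)) = 2548*(2*3*(-2 + 3)) = 2548*(2*3*1) = 2548*6 = 15288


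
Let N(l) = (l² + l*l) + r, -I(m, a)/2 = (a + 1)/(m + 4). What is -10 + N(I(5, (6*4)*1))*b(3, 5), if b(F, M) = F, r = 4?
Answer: 5054/27 ≈ 187.19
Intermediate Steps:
I(m, a) = -2*(1 + a)/(4 + m) (I(m, a) = -2*(a + 1)/(m + 4) = -2*(1 + a)/(4 + m))
N(l) = 4 + 2*l² (N(l) = (l² + l*l) + 4 = (l² + l²) + 4 = 2*l² + 4 = 4 + 2*l²)
-10 + N(I(5, (6*4)*1))*b(3, 5) = -10 + (4 + 2*(2*(-1 - 6*4)/(4 + 5))²)*3 = -10 + (4 + 2*(2*(-1 - 24)/9)²)*3 = -10 + (4 + 2*(2*(⅑)*(-1 - 1*24))²)*3 = -10 + (4 + 2*(2*(⅑)*(-1 - 24))²)*3 = -10 + (4 + 2*(2*(⅑)*(-25))²)*3 = -10 + (4 + 2*(-50/9)²)*3 = -10 + (4 + 2*(2500/81))*3 = -10 + (4 + 5000/81)*3 = -10 + (5324/81)*3 = -10 + 5324/27 = 5054/27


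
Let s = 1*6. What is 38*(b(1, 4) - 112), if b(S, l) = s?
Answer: -4028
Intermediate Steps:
s = 6
b(S, l) = 6
38*(b(1, 4) - 112) = 38*(6 - 112) = 38*(-106) = -4028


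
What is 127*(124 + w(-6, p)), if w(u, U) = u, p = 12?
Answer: 14986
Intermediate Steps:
127*(124 + w(-6, p)) = 127*(124 - 6) = 127*118 = 14986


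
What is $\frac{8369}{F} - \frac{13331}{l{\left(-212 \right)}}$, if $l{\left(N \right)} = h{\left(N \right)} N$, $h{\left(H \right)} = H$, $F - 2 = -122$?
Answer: $- \frac{47217007}{674160} \approx -70.038$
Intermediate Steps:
$F = -120$ ($F = 2 - 122 = -120$)
$l{\left(N \right)} = N^{2}$ ($l{\left(N \right)} = N N = N^{2}$)
$\frac{8369}{F} - \frac{13331}{l{\left(-212 \right)}} = \frac{8369}{-120} - \frac{13331}{\left(-212\right)^{2}} = 8369 \left(- \frac{1}{120}\right) - \frac{13331}{44944} = - \frac{8369}{120} - \frac{13331}{44944} = - \frac{47217007}{674160}$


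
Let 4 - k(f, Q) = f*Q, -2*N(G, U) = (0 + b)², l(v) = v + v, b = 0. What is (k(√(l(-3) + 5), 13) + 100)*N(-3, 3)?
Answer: 0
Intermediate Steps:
l(v) = 2*v
N(G, U) = 0 (N(G, U) = -(0 + 0)²/2 = -½*0² = -½*0 = 0)
k(f, Q) = 4 - Q*f (k(f, Q) = 4 - f*Q = 4 - Q*f)
(k(√(l(-3) + 5), 13) + 100)*N(-3, 3) = ((4 - 1*13*√(2*(-3) + 5)) + 100)*0 = ((4 - 1*13*√(-6 + 5)) + 100)*0 = ((4 - 1*13*√(-1)) + 100)*0 = ((4 - 1*13*I) + 100)*0 = ((4 - 13*I) + 100)*0 = (104 - 13*I)*0 = 0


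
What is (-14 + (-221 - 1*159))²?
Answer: 155236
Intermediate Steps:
(-14 + (-221 - 1*159))² = (-14 + (-221 - 159))² = (-14 - 380)² = (-394)² = 155236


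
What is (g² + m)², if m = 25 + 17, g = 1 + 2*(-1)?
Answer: 1849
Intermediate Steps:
g = -1 (g = 1 - 2 = -1)
m = 42
(g² + m)² = ((-1)² + 42)² = (1 + 42)² = 43² = 1849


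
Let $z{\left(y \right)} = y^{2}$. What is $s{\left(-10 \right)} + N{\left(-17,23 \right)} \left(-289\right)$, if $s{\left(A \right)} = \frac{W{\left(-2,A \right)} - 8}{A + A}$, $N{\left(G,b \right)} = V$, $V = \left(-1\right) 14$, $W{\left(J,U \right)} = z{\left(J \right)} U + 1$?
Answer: $\frac{80967}{20} \approx 4048.4$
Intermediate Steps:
$W{\left(J,U \right)} = 1 + U J^{2}$ ($W{\left(J,U \right)} = J^{2} U + 1 = U J^{2} + 1 = 1 + U J^{2}$)
$V = -14$
$N{\left(G,b \right)} = -14$
$s{\left(A \right)} = \frac{-7 + 4 A}{2 A}$ ($s{\left(A \right)} = \frac{\left(1 + A \left(-2\right)^{2}\right) - 8}{A + A} = \frac{\left(1 + A 4\right) - 8}{2 A} = \left(\left(1 + 4 A\right) - 8\right) \frac{1}{2 A} = \left(-7 + 4 A\right) \frac{1}{2 A} = \frac{-7 + 4 A}{2 A}$)
$s{\left(-10 \right)} + N{\left(-17,23 \right)} \left(-289\right) = \left(2 - \frac{7}{2 \left(-10\right)}\right) - -4046 = \left(2 - - \frac{7}{20}\right) + 4046 = \left(2 + \frac{7}{20}\right) + 4046 = \frac{47}{20} + 4046 = \frac{80967}{20}$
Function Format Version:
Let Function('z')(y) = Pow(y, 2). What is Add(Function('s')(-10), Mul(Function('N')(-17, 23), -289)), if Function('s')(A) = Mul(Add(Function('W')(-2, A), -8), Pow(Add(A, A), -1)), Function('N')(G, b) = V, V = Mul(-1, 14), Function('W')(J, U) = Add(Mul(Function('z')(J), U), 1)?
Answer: Rational(80967, 20) ≈ 4048.4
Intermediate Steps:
Function('W')(J, U) = Add(1, Mul(U, Pow(J, 2))) (Function('W')(J, U) = Add(Mul(Pow(J, 2), U), 1) = Add(Mul(U, Pow(J, 2)), 1) = Add(1, Mul(U, Pow(J, 2))))
V = -14
Function('N')(G, b) = -14
Function('s')(A) = Mul(Rational(1, 2), Pow(A, -1), Add(-7, Mul(4, A))) (Function('s')(A) = Mul(Add(Add(1, Mul(A, Pow(-2, 2))), -8), Pow(Add(A, A), -1)) = Mul(Add(Add(1, Mul(A, 4)), -8), Pow(Mul(2, A), -1)) = Mul(Add(Add(1, Mul(4, A)), -8), Mul(Rational(1, 2), Pow(A, -1))) = Mul(Add(-7, Mul(4, A)), Mul(Rational(1, 2), Pow(A, -1))) = Mul(Rational(1, 2), Pow(A, -1), Add(-7, Mul(4, A))))
Add(Function('s')(-10), Mul(Function('N')(-17, 23), -289)) = Add(Add(2, Mul(Rational(-7, 2), Pow(-10, -1))), Mul(-14, -289)) = Add(Add(2, Mul(Rational(-7, 2), Rational(-1, 10))), 4046) = Add(Add(2, Rational(7, 20)), 4046) = Add(Rational(47, 20), 4046) = Rational(80967, 20)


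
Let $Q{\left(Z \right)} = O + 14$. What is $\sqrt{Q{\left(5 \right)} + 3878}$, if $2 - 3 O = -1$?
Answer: $\sqrt{3893} \approx 62.394$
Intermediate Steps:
$O = 1$ ($O = \frac{2}{3} - - \frac{1}{3} = \frac{2}{3} + \frac{1}{3} = 1$)
$Q{\left(Z \right)} = 15$ ($Q{\left(Z \right)} = 1 + 14 = 15$)
$\sqrt{Q{\left(5 \right)} + 3878} = \sqrt{15 + 3878} = \sqrt{3893}$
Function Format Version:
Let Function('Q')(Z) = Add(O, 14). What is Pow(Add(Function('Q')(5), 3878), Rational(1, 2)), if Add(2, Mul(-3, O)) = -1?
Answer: Pow(3893, Rational(1, 2)) ≈ 62.394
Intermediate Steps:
O = 1 (O = Add(Rational(2, 3), Mul(Rational(-1, 3), -1)) = Add(Rational(2, 3), Rational(1, 3)) = 1)
Function('Q')(Z) = 15 (Function('Q')(Z) = Add(1, 14) = 15)
Pow(Add(Function('Q')(5), 3878), Rational(1, 2)) = Pow(Add(15, 3878), Rational(1, 2)) = Pow(3893, Rational(1, 2))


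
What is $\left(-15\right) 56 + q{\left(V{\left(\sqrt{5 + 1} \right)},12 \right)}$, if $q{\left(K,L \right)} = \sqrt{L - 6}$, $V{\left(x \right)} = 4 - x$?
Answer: $-840 + \sqrt{6} \approx -837.55$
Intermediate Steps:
$q{\left(K,L \right)} = \sqrt{-6 + L}$
$\left(-15\right) 56 + q{\left(V{\left(\sqrt{5 + 1} \right)},12 \right)} = \left(-15\right) 56 + \sqrt{-6 + 12} = -840 + \sqrt{6}$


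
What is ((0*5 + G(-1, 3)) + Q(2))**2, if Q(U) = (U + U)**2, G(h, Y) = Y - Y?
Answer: 256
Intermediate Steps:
G(h, Y) = 0
Q(U) = 4*U**2 (Q(U) = (2*U)**2 = 4*U**2)
((0*5 + G(-1, 3)) + Q(2))**2 = ((0*5 + 0) + 4*2**2)**2 = ((0 + 0) + 4*4)**2 = (0 + 16)**2 = 16**2 = 256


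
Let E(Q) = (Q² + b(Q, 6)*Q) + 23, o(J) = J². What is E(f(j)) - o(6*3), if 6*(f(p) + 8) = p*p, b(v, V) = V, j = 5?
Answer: -11135/36 ≈ -309.31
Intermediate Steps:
f(p) = -8 + p²/6 (f(p) = -8 + (p*p)/6 = -8 + p²/6)
E(Q) = 23 + Q² + 6*Q (E(Q) = (Q² + 6*Q) + 23 = 23 + Q² + 6*Q)
E(f(j)) - o(6*3) = (23 + (-8 + (⅙)*5²)² + 6*(-8 + (⅙)*5²)) - (6*3)² = (23 + (-8 + (⅙)*25)² + 6*(-8 + (⅙)*25)) - 1*18² = (23 + (-8 + 25/6)² + 6*(-8 + 25/6)) - 1*324 = (23 + (-23/6)² + 6*(-23/6)) - 324 = (23 + 529/36 - 23) - 324 = 529/36 - 324 = -11135/36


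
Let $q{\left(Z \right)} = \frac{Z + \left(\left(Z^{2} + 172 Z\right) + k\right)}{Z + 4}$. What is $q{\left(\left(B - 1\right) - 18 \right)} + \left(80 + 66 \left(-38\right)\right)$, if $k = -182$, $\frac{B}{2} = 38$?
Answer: $- \frac{135180}{61} \approx -2216.1$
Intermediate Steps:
$B = 76$ ($B = 2 \cdot 38 = 76$)
$q{\left(Z \right)} = \frac{-182 + Z^{2} + 173 Z}{4 + Z}$ ($q{\left(Z \right)} = \frac{Z - \left(182 - Z^{2} - 172 Z\right)}{Z + 4} = \frac{Z + \left(-182 + Z^{2} + 172 Z\right)}{4 + Z} = \frac{-182 + Z^{2} + 173 Z}{4 + Z}$)
$q{\left(\left(B - 1\right) - 18 \right)} + \left(80 + 66 \left(-38\right)\right) = \frac{-182 + \left(\left(76 - 1\right) - 18\right)^{2} + 173 \left(\left(76 - 1\right) - 18\right)}{4 + \left(\left(76 - 1\right) - 18\right)} + \left(80 + 66 \left(-38\right)\right) = \frac{-182 + \left(75 - 18\right)^{2} + 173 \left(75 - 18\right)}{4 + \left(75 - 18\right)} + \left(80 - 2508\right) = \frac{-182 + 57^{2} + 173 \cdot 57}{4 + 57} - 2428 = \frac{-182 + 3249 + 9861}{61} - 2428 = \frac{1}{61} \cdot 12928 - 2428 = \frac{12928}{61} - 2428 = - \frac{135180}{61}$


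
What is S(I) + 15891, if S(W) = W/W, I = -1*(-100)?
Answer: 15892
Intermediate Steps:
I = 100
S(W) = 1
S(I) + 15891 = 1 + 15891 = 15892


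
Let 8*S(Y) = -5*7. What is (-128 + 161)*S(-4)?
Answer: -1155/8 ≈ -144.38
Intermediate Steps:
S(Y) = -35/8 (S(Y) = (-5*7)/8 = (⅛)*(-35) = -35/8)
(-128 + 161)*S(-4) = (-128 + 161)*(-35/8) = 33*(-35/8) = -1155/8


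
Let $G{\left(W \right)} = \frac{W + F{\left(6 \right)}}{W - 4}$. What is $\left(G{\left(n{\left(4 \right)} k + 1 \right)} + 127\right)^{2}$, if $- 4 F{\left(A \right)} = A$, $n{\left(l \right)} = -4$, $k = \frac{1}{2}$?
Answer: $\frac{65025}{4} \approx 16256.0$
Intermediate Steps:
$k = \frac{1}{2} \approx 0.5$
$F{\left(A \right)} = - \frac{A}{4}$
$G{\left(W \right)} = \frac{- \frac{3}{2} + W}{-4 + W}$ ($G{\left(W \right)} = \frac{W - \frac{3}{2}}{W - 4} = \frac{W - \frac{3}{2}}{-4 + W} = \frac{- \frac{3}{2} + W}{-4 + W}$)
$\left(G{\left(n{\left(4 \right)} k + 1 \right)} + 127\right)^{2} = \left(\frac{- \frac{3}{2} + \left(\left(-4\right) \frac{1}{2} + 1\right)}{-4 + \left(\left(-4\right) \frac{1}{2} + 1\right)} + 127\right)^{2} = \left(\frac{- \frac{3}{2} + \left(-2 + 1\right)}{-4 + \left(-2 + 1\right)} + 127\right)^{2} = \left(\frac{- \frac{3}{2} - 1}{-4 - 1} + 127\right)^{2} = \left(\frac{1}{-5} \left(- \frac{5}{2}\right) + 127\right)^{2} = \left(\left(- \frac{1}{5}\right) \left(- \frac{5}{2}\right) + 127\right)^{2} = \left(\frac{1}{2} + 127\right)^{2} = \left(\frac{255}{2}\right)^{2} = \frac{65025}{4}$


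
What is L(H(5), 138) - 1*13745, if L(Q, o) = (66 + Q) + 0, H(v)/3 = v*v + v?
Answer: -13589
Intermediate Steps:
H(v) = 3*v + 3*v² (H(v) = 3*(v*v + v) = 3*(v² + v) = 3*(v + v²) = 3*v + 3*v²)
L(Q, o) = 66 + Q
L(H(5), 138) - 1*13745 = (66 + 3*5*(1 + 5)) - 1*13745 = (66 + 3*5*6) - 13745 = (66 + 90) - 13745 = 156 - 13745 = -13589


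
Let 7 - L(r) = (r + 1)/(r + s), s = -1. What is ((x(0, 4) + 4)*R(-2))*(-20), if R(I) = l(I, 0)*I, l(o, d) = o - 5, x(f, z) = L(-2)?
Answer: -8960/3 ≈ -2986.7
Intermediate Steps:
L(r) = 7 - (1 + r)/(-1 + r) (L(r) = 7 - (r + 1)/(r - 1) = 7 - (1 + r)/(-1 + r))
x(f, z) = 20/3 (x(f, z) = 2*(-4 + 3*(-2))/(-1 - 2) = 2*(-4 - 6)/(-3) = 2*(-⅓)*(-10) = 20/3)
l(o, d) = -5 + o
R(I) = I*(-5 + I) (R(I) = (-5 + I)*I = I*(-5 + I))
((x(0, 4) + 4)*R(-2))*(-20) = ((20/3 + 4)*(-2*(-5 - 2)))*(-20) = (32*(-2*(-7))/3)*(-20) = ((32/3)*14)*(-20) = (448/3)*(-20) = -8960/3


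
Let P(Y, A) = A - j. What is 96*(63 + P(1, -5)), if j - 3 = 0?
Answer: 5280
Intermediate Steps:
j = 3 (j = 3 + 0 = 3)
P(Y, A) = -3 + A (P(Y, A) = A - 1*3 = A - 3 = -3 + A)
96*(63 + P(1, -5)) = 96*(63 + (-3 - 5)) = 96*(63 - 8) = 96*55 = 5280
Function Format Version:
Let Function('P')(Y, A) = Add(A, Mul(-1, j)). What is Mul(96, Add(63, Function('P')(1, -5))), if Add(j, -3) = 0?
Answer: 5280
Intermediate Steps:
j = 3 (j = Add(3, 0) = 3)
Function('P')(Y, A) = Add(-3, A) (Function('P')(Y, A) = Add(A, Mul(-1, 3)) = Add(A, -3) = Add(-3, A))
Mul(96, Add(63, Function('P')(1, -5))) = Mul(96, Add(63, Add(-3, -5))) = Mul(96, Add(63, -8)) = Mul(96, 55) = 5280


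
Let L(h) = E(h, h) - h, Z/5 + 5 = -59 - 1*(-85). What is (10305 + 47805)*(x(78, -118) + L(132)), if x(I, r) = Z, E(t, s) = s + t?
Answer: 13772070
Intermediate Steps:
Z = 105 (Z = -25 + 5*(-59 - 1*(-85)) = -25 + 5*(-59 + 85) = -25 + 5*26 = -25 + 130 = 105)
x(I, r) = 105
L(h) = h (L(h) = (h + h) - h = 2*h - h = h)
(10305 + 47805)*(x(78, -118) + L(132)) = (10305 + 47805)*(105 + 132) = 58110*237 = 13772070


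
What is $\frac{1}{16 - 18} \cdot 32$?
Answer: $-16$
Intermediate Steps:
$\frac{1}{16 - 18} \cdot 32 = \frac{1}{-2} \cdot 32 = \left(- \frac{1}{2}\right) 32 = -16$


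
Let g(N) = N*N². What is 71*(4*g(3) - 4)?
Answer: 7384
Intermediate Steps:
g(N) = N³
71*(4*g(3) - 4) = 71*(4*3³ - 4) = 71*(4*27 - 4) = 71*(108 - 4) = 71*104 = 7384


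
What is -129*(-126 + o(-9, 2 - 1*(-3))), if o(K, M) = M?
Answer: 15609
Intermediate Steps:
-129*(-126 + o(-9, 2 - 1*(-3))) = -129*(-126 + (2 - 1*(-3))) = -129*(-126 + (2 + 3)) = -129*(-126 + 5) = -129*(-121) = 15609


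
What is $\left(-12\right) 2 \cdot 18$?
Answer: $-432$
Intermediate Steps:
$\left(-12\right) 2 \cdot 18 = \left(-24\right) 18 = -432$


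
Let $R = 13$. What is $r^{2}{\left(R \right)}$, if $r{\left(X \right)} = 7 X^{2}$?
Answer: $1399489$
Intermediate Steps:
$r^{2}{\left(R \right)} = \left(7 \cdot 13^{2}\right)^{2} = \left(7 \cdot 169\right)^{2} = 1183^{2} = 1399489$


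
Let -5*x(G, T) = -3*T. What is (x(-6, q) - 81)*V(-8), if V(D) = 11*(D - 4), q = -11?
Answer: 57816/5 ≈ 11563.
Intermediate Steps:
V(D) = -44 + 11*D (V(D) = 11*(-4 + D) = -44 + 11*D)
x(G, T) = 3*T/5 (x(G, T) = -(-3)*T/5 = 3*T/5)
(x(-6, q) - 81)*V(-8) = ((3/5)*(-11) - 81)*(-44 + 11*(-8)) = (-33/5 - 81)*(-44 - 88) = -438/5*(-132) = 57816/5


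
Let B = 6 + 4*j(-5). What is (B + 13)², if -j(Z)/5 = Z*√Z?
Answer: -49639 + 3800*I*√5 ≈ -49639.0 + 8497.1*I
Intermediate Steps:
j(Z) = -5*Z^(3/2) (j(Z) = -5*Z*√Z = -5*Z^(3/2))
B = 6 + 100*I*√5 (B = 6 + 4*(-(-25)*I*√5) = 6 + 4*(25*I*√5) = 6 + 100*I*√5 ≈ 6.0 + 223.61*I)
(B + 13)² = ((6 + 100*I*√5) + 13)² = (19 + 100*I*√5)²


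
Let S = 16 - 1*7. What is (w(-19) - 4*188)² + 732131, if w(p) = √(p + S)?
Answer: 1297625 - 1504*I*√10 ≈ 1.2976e+6 - 4756.1*I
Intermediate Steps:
S = 9 (S = 16 - 7 = 9)
w(p) = √(9 + p) (w(p) = √(p + 9) = √(9 + p))
(w(-19) - 4*188)² + 732131 = (√(9 - 19) - 4*188)² + 732131 = (√(-10) - 752)² + 732131 = (I*√10 - 752)² + 732131 = (-752 + I*√10)² + 732131 = 732131 + (-752 + I*√10)²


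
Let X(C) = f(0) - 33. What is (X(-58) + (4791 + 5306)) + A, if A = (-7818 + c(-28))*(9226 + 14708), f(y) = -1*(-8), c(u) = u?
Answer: -187776092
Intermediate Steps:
f(y) = 8
X(C) = -25 (X(C) = 8 - 33 = -25)
A = -187786164 (A = (-7818 - 28)*(9226 + 14708) = -7846*23934 = -187786164)
(X(-58) + (4791 + 5306)) + A = (-25 + (4791 + 5306)) - 187786164 = (-25 + 10097) - 187786164 = 10072 - 187786164 = -187776092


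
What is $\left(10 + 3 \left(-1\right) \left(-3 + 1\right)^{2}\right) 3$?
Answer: $-6$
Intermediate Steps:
$\left(10 + 3 \left(-1\right) \left(-3 + 1\right)^{2}\right) 3 = \left(10 - 3 \left(-2\right)^{2}\right) 3 = \left(10 - 12\right) 3 = \left(-2\right) 3 = -6$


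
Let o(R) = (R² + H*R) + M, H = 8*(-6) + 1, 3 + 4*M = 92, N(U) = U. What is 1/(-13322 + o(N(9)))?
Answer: -4/54567 ≈ -7.3304e-5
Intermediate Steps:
M = 89/4 (M = -¾ + (¼)*92 = -¾ + 23 = 89/4 ≈ 22.250)
H = -47 (H = -48 + 1 = -47)
o(R) = 89/4 + R² - 47*R (o(R) = (R² - 47*R) + 89/4 = 89/4 + R² - 47*R)
1/(-13322 + o(N(9))) = 1/(-13322 + (89/4 + 9² - 47*9)) = 1/(-13322 + (89/4 + 81 - 423)) = 1/(-13322 - 1279/4) = 1/(-54567/4) = -4/54567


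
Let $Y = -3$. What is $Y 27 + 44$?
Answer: $-37$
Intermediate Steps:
$Y 27 + 44 = \left(-3\right) 27 + 44 = -81 + 44 = -37$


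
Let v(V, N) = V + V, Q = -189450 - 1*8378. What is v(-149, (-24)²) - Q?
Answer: 197530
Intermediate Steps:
Q = -197828 (Q = -189450 - 8378 = -197828)
v(V, N) = 2*V
v(-149, (-24)²) - Q = 2*(-149) - 1*(-197828) = -298 + 197828 = 197530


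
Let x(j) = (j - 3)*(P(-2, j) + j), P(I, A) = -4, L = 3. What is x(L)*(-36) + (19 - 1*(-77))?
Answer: 96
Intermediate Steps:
x(j) = (-4 + j)*(-3 + j) (x(j) = (j - 3)*(-4 + j) = (-3 + j)*(-4 + j) = (-4 + j)*(-3 + j))
x(L)*(-36) + (19 - 1*(-77)) = (12 + 3² - 7*3)*(-36) + (19 - 1*(-77)) = (12 + 9 - 21)*(-36) + (19 + 77) = 0*(-36) + 96 = 0 + 96 = 96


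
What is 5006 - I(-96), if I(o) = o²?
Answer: -4210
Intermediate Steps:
5006 - I(-96) = 5006 - 1*(-96)² = 5006 - 1*9216 = 5006 - 9216 = -4210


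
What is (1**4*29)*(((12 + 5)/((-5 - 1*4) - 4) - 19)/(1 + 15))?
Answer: -957/26 ≈ -36.808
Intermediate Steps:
(1**4*29)*(((12 + 5)/((-5 - 1*4) - 4) - 19)/(1 + 15)) = (1*29)*((17/((-5 - 4) - 4) - 19)/16) = 29*((17/(-9 - 4) - 19)*(1/16)) = 29*((17/(-13) - 19)*(1/16)) = 29*((17*(-1/13) - 19)*(1/16)) = 29*((-17/13 - 19)*(1/16)) = 29*(-264/13*1/16) = 29*(-33/26) = -957/26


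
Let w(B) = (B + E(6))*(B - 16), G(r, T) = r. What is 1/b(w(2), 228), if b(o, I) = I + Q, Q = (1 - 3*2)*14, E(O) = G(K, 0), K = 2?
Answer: 1/158 ≈ 0.0063291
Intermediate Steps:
E(O) = 2
w(B) = (-16 + B)*(2 + B) (w(B) = (B + 2)*(B - 16) = (2 + B)*(-16 + B) = (-16 + B)*(2 + B))
Q = -70 (Q = (1 - 6)*14 = -5*14 = -70)
b(o, I) = -70 + I (b(o, I) = I - 70 = -70 + I)
1/b(w(2), 228) = 1/(-70 + 228) = 1/158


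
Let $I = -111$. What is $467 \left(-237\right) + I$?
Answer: $-110790$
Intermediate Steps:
$467 \left(-237\right) + I = 467 \left(-237\right) - 111 = -110679 - 111 = -110790$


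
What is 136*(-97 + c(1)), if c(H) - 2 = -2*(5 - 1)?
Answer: -14008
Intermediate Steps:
c(H) = -6 (c(H) = 2 - 2*(5 - 1) = 2 - 2*4 = 2 - 8 = -6)
136*(-97 + c(1)) = 136*(-97 - 6) = 136*(-103) = -14008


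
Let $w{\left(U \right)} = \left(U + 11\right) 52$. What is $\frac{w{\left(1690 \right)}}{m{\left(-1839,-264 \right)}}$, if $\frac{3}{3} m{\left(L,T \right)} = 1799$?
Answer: $\frac{12636}{257} \approx 49.167$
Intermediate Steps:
$m{\left(L,T \right)} = 1799$
$w{\left(U \right)} = 572 + 52 U$ ($w{\left(U \right)} = \left(11 + U\right) 52 = 572 + 52 U$)
$\frac{w{\left(1690 \right)}}{m{\left(-1839,-264 \right)}} = \frac{572 + 52 \cdot 1690}{1799} = \left(572 + 87880\right) \frac{1}{1799} = 88452 \cdot \frac{1}{1799} = \frac{12636}{257}$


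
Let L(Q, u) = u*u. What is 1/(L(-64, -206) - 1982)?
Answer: 1/40454 ≈ 2.4719e-5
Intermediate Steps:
L(Q, u) = u²
1/(L(-64, -206) - 1982) = 1/((-206)² - 1982) = 1/(42436 - 1982) = 1/40454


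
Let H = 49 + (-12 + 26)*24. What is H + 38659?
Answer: 39044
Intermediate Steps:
H = 385 (H = 49 + 14*24 = 49 + 336 = 385)
H + 38659 = 385 + 38659 = 39044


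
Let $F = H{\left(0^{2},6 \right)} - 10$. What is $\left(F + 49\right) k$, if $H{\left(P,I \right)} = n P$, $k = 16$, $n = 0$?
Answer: $624$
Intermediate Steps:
$H{\left(P,I \right)} = 0$ ($H{\left(P,I \right)} = 0 P = 0$)
$F = -10$ ($F = 0 - 10 = -10$)
$\left(F + 49\right) k = \left(-10 + 49\right) 16 = 39 \cdot 16 = 624$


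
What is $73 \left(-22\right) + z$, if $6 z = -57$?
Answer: $- \frac{3231}{2} \approx -1615.5$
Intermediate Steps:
$z = - \frac{19}{2}$ ($z = \frac{1}{6} \left(-57\right) = - \frac{19}{2} \approx -9.5$)
$73 \left(-22\right) + z = 73 \left(-22\right) - \frac{19}{2} = -1606 - \frac{19}{2} = - \frac{3231}{2}$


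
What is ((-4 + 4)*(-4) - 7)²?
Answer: 49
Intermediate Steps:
((-4 + 4)*(-4) - 7)² = (0*(-4) - 7)² = (0 - 7)² = (-7)² = 49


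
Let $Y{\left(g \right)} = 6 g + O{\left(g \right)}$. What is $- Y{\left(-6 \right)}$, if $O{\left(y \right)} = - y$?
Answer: $30$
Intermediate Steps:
$Y{\left(g \right)} = 5 g$ ($Y{\left(g \right)} = 6 g - g = 5 g$)
$- Y{\left(-6 \right)} = - 5 \left(-6\right) = \left(-1\right) \left(-30\right) = 30$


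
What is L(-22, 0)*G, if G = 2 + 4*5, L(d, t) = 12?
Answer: 264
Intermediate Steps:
G = 22 (G = 2 + 20 = 22)
L(-22, 0)*G = 12*22 = 264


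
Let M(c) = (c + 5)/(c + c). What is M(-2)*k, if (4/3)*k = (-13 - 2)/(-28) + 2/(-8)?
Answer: -9/56 ≈ -0.16071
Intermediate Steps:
M(c) = (5 + c)/(2*c) (M(c) = (5 + c)/((2*c)) = (5 + c)*(1/(2*c)) = (5 + c)/(2*c))
k = 3/14 (k = 3*((-13 - 2)/(-28) + 2/(-8))/4 = 3*(-15*(-1/28) + 2*(-⅛))/4 = 3*(15/28 - ¼)/4 = (¾)*(2/7) = 3/14 ≈ 0.21429)
M(-2)*k = ((½)*(5 - 2)/(-2))*(3/14) = ((½)*(-½)*3)*(3/14) = -¾*3/14 = -9/56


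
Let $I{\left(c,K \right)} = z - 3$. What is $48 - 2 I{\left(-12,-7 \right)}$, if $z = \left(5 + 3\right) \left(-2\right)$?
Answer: $86$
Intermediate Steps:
$z = -16$ ($z = 8 \left(-2\right) = -16$)
$I{\left(c,K \right)} = -19$ ($I{\left(c,K \right)} = -16 - 3 = -19$)
$48 - 2 I{\left(-12,-7 \right)} = 48 - -38 = 48 + 38 = 86$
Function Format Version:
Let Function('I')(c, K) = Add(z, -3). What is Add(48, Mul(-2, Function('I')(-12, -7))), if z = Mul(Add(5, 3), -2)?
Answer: 86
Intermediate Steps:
z = -16 (z = Mul(8, -2) = -16)
Function('I')(c, K) = -19 (Function('I')(c, K) = Add(-16, -3) = -19)
Add(48, Mul(-2, Function('I')(-12, -7))) = Add(48, Mul(-2, -19)) = Add(48, 38) = 86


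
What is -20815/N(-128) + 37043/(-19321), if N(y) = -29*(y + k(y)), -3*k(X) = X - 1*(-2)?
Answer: -494551857/48186574 ≈ -10.263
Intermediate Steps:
k(X) = -⅔ - X/3 (k(X) = -(X - 1*(-2))/3 = -(X + 2)/3 = -(2 + X)/3 = -⅔ - X/3)
N(y) = 58/3 - 58*y/3 (N(y) = -29*(y + (-⅔ - y/3)) = -29*(-⅔ + 2*y/3) = 58/3 - 58*y/3)
-20815/N(-128) + 37043/(-19321) = -20815/(58/3 - 58/3*(-128)) + 37043/(-19321) = -20815/(58/3 + 7424/3) + 37043*(-1/19321) = -20815/2494 - 37043/19321 = -494551857/48186574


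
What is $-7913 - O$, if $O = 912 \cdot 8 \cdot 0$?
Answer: $-7913$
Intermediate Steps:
$O = 0$ ($O = 912 \cdot 0 = 0$)
$-7913 - O = -7913 - 0 = -7913 + 0 = -7913$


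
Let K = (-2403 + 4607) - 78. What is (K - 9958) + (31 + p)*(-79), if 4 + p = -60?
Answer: -5225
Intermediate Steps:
p = -64 (p = -4 - 60 = -64)
K = 2126 (K = 2204 - 78 = 2126)
(K - 9958) + (31 + p)*(-79) = (2126 - 9958) + (31 - 64)*(-79) = -7832 - 33*(-79) = -7832 + 2607 = -5225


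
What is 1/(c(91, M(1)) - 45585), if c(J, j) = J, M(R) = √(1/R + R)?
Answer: -1/45494 ≈ -2.1981e-5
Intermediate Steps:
M(R) = √(R + 1/R) (M(R) = √(1/R + R) = √(R + 1/R))
1/(c(91, M(1)) - 45585) = 1/(91 - 45585) = 1/(-45494) = -1/45494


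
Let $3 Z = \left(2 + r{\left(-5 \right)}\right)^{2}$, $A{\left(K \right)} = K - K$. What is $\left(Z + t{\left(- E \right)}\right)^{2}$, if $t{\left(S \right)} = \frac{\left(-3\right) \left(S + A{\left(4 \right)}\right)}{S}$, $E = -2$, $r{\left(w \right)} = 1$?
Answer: $0$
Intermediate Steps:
$A{\left(K \right)} = 0$
$Z = 3$ ($Z = \frac{\left(2 + 1\right)^{2}}{3} = \frac{3^{2}}{3} = \frac{1}{3} \cdot 9 = 3$)
$t{\left(S \right)} = -3$ ($t{\left(S \right)} = \frac{\left(-3\right) \left(S + 0\right)}{S} = \frac{\left(-3\right) S}{S} = -3$)
$\left(Z + t{\left(- E \right)}\right)^{2} = \left(3 - 3\right)^{2} = 0^{2} = 0$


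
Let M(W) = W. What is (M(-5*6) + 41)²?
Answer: 121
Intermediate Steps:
(M(-5*6) + 41)² = (-5*6 + 41)² = (-30 + 41)² = 11² = 121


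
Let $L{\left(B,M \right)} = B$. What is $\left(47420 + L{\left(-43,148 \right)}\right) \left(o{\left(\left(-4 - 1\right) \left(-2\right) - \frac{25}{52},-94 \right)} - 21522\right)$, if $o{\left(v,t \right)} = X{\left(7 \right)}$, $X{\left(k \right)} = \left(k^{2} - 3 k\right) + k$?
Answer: $-1017989599$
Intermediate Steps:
$X{\left(k \right)} = k^{2} - 2 k$
$o{\left(v,t \right)} = 35$ ($o{\left(v,t \right)} = 7 \left(-2 + 7\right) = 7 \cdot 5 = 35$)
$\left(47420 + L{\left(-43,148 \right)}\right) \left(o{\left(\left(-4 - 1\right) \left(-2\right) - \frac{25}{52},-94 \right)} - 21522\right) = \left(47420 - 43\right) \left(35 - 21522\right) = 47377 \left(-21487\right) = -1017989599$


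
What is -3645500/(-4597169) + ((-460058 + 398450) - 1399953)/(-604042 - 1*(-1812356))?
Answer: -2314134233809/5554823663066 ≈ -0.41660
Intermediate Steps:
-3645500/(-4597169) + ((-460058 + 398450) - 1399953)/(-604042 - 1*(-1812356)) = -3645500*(-1/4597169) + (-61608 - 1399953)/(-604042 + 1812356) = 3645500/4597169 - 1461561/1208314 = -2314134233809/5554823663066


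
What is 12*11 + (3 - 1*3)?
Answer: 132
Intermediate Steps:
12*11 + (3 - 1*3) = 132 + (3 - 3) = 132 + 0 = 132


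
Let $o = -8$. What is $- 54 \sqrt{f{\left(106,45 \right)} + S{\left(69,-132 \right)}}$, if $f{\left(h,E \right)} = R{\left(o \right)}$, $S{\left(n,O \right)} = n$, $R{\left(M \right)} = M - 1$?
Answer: $- 108 \sqrt{15} \approx -418.28$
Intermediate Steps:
$R{\left(M \right)} = -1 + M$ ($R{\left(M \right)} = M - 1 = -1 + M$)
$f{\left(h,E \right)} = -9$ ($f{\left(h,E \right)} = -1 - 8 = -9$)
$- 54 \sqrt{f{\left(106,45 \right)} + S{\left(69,-132 \right)}} = - 54 \sqrt{-9 + 69} = - 54 \sqrt{60} = - 54 \cdot 2 \sqrt{15} = - 108 \sqrt{15}$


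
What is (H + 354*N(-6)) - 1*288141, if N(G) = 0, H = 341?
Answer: -287800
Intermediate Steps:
(H + 354*N(-6)) - 1*288141 = (341 + 354*0) - 1*288141 = (341 + 0) - 288141 = 341 - 288141 = -287800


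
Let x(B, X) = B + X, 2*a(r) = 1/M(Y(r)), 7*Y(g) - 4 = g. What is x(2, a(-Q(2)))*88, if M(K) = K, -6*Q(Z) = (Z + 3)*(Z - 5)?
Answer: 1144/3 ≈ 381.33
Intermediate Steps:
Q(Z) = -(-5 + Z)*(3 + Z)/6 (Q(Z) = -(Z + 3)*(Z - 5)/6 = -(3 + Z)*(-5 + Z)/6 = -(-5 + Z)*(3 + Z)/6)
Y(g) = 4/7 + g/7
a(r) = 1/(2*(4/7 + r/7))
x(2, a(-Q(2)))*88 = (2 + 7/(2*(4 - (5/2 - ⅙*2² + (⅓)*2))))*88 = (2 + 7/(2*(4 - (5/2 - ⅙*4 + ⅔))))*88 = (2 + 7/(2*(4 - (5/2 - ⅔ + ⅔))))*88 = (2 + 7/(2*(4 - 1*5/2)))*88 = (2 + 7/(2*(4 - 5/2)))*88 = (2 + 7/(2*(3/2)))*88 = (2 + (7/2)*(⅔))*88 = (2 + 7/3)*88 = (13/3)*88 = 1144/3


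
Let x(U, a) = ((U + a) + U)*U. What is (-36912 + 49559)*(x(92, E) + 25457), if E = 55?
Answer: 600036915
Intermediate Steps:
x(U, a) = U*(a + 2*U) (x(U, a) = (a + 2*U)*U = U*(a + 2*U))
(-36912 + 49559)*(x(92, E) + 25457) = (-36912 + 49559)*(92*(55 + 2*92) + 25457) = 12647*(92*(55 + 184) + 25457) = 12647*(92*239 + 25457) = 12647*(21988 + 25457) = 12647*47445 = 600036915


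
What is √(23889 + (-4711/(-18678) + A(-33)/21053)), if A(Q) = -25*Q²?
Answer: √3693752303621683679706/393227934 ≈ 154.56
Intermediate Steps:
√(23889 + (-4711/(-18678) + A(-33)/21053)) = √(23889 + (-4711/(-18678) - 25*(-33)²/21053)) = √(23889 + (-4711*(-1/18678) - 25*1089*(1/21053))) = √(23889 + (4711/18678 - 27225*1/21053)) = √(23889 + (4711/18678 - 27225/21053)) = √(23889 - 409327867/393227934) = √(9393412787459/393227934) = √3693752303621683679706/393227934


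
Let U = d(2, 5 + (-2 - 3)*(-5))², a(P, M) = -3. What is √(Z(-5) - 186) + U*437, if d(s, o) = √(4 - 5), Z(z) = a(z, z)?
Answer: -437 + 3*I*√21 ≈ -437.0 + 13.748*I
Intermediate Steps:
Z(z) = -3
d(s, o) = I (d(s, o) = √(-1) = I)
U = -1 (U = I² = -1)
√(Z(-5) - 186) + U*437 = √(-3 - 186) - 1*437 = √(-189) - 437 = 3*I*√21 - 437 = -437 + 3*I*√21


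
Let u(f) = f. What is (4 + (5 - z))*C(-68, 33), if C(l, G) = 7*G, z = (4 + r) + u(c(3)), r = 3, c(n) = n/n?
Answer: 231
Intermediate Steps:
c(n) = 1
z = 8 (z = (4 + 3) + 1 = 7 + 1 = 8)
(4 + (5 - z))*C(-68, 33) = (4 + (5 - 1*8))*(7*33) = (4 + (5 - 8))*231 = (4 - 3)*231 = 1*231 = 231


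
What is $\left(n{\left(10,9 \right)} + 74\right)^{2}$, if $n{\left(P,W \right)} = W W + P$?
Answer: $27225$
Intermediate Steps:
$n{\left(P,W \right)} = P + W^{2}$ ($n{\left(P,W \right)} = W^{2} + P = P + W^{2}$)
$\left(n{\left(10,9 \right)} + 74\right)^{2} = \left(\left(10 + 9^{2}\right) + 74\right)^{2} = \left(\left(10 + 81\right) + 74\right)^{2} = \left(91 + 74\right)^{2} = 165^{2} = 27225$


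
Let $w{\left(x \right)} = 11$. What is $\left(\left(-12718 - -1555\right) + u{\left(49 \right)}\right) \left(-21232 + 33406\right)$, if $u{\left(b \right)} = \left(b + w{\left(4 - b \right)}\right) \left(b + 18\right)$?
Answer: $-86958882$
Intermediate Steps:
$u{\left(b \right)} = \left(11 + b\right) \left(18 + b\right)$ ($u{\left(b \right)} = \left(b + 11\right) \left(b + 18\right) = \left(11 + b\right) \left(18 + b\right)$)
$\left(\left(-12718 - -1555\right) + u{\left(49 \right)}\right) \left(-21232 + 33406\right) = \left(\left(-12718 - -1555\right) + \left(198 + 49^{2} + 29 \cdot 49\right)\right) \left(-21232 + 33406\right) = \left(\left(-12718 + 1555\right) + \left(198 + 2401 + 1421\right)\right) 12174 = \left(-11163 + 4020\right) 12174 = \left(-7143\right) 12174 = -86958882$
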